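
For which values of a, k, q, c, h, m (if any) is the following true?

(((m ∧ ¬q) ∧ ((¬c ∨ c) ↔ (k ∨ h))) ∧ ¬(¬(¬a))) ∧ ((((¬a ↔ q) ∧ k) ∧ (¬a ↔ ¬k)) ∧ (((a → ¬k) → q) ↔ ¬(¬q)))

Unsatisfiable — no assignment works.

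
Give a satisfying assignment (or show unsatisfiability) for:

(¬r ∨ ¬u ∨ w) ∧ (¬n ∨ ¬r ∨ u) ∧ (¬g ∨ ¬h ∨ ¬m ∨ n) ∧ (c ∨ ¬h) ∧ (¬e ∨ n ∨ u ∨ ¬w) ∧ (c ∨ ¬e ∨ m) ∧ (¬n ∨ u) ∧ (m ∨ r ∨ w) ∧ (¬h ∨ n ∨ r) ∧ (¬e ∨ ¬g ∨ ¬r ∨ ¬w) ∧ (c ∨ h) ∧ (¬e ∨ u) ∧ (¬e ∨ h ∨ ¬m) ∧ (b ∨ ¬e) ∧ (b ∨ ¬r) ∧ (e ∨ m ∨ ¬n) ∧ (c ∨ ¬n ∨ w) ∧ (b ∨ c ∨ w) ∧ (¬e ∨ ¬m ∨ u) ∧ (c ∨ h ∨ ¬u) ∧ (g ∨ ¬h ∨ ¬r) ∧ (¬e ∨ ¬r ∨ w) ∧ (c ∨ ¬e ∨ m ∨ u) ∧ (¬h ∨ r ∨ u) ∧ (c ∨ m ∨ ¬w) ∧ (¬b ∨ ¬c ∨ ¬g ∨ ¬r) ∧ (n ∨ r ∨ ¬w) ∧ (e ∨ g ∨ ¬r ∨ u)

e = False, h = False, g = True, r = False, n = False, c = True, u = False, w = False, m = True, b = False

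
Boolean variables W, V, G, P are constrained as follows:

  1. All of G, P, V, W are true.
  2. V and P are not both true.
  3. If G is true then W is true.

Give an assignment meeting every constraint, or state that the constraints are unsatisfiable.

Unsatisfiable

Case V = True:
  (1) forces G = True.
  (1) forces P = True.
  Constraint (2) is violated (V=T, P=T) — contradiction.
Case V = False:
  Constraint (1) is violated (V=F) — contradiction.
Both cases fail — unsatisfiable.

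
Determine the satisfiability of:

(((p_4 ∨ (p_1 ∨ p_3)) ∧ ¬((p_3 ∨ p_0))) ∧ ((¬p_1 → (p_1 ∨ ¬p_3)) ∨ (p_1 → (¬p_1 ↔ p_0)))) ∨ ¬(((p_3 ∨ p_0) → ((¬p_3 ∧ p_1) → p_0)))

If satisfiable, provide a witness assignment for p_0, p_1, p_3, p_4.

p_0: False; p_1: True; p_3: False; p_4: True

  (((p_4 ∨ (p_1 ∨ p_3)) ∧ ¬((p_3 ∨ p_0))) ∧ ((¬p_1 → (p_1 ∨ ¬p_3)) ∨ (p_1 → (¬p_1 ↔ p_0)))) ∨ ¬(((p_3 ∨ p_0) → ((¬p_3 ∧ p_1) → p_0))) = True
    ((p_4 ∨ (p_1 ∨ p_3)) ∧ ¬((p_3 ∨ p_0))) ∧ ((¬p_1 → (p_1 ∨ ¬p_3)) ∨ (p_1 → (¬p_1 ↔ p_0))) = True
      (p_4 ∨ (p_1 ∨ p_3)) ∧ ¬((p_3 ∨ p_0)) = True
        p_4 ∨ (p_1 ∨ p_3) = True
          p_1 ∨ p_3 = True
        ¬((p_3 ∨ p_0)) = True
          p_3 ∨ p_0 = False
      (¬p_1 → (p_1 ∨ ¬p_3)) ∨ (p_1 → (¬p_1 ↔ p_0)) = True
        ¬p_1 → (p_1 ∨ ¬p_3) = True
          ¬p_1 = False
          p_1 ∨ ¬p_3 = True
            ¬p_3 = True
        p_1 → (¬p_1 ↔ p_0) = True
          ¬p_1 ↔ p_0 = True
            ¬p_1 = False
    ¬(((p_3 ∨ p_0) → ((¬p_3 ∧ p_1) → p_0))) = False
      (p_3 ∨ p_0) → ((¬p_3 ∧ p_1) → p_0) = True
        p_3 ∨ p_0 = False
        (¬p_3 ∧ p_1) → p_0 = False
          ¬p_3 ∧ p_1 = True
            ¬p_3 = True
The formula evaluates to True.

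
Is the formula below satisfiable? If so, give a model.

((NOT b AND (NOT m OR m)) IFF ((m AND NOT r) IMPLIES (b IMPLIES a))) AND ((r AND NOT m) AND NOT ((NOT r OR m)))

a: False; b: False; r: True; m: False

  (NOT b AND (NOT m OR m)) IFF ((m AND NOT r) IMPLIES (b IMPLIES a)) = True
    NOT b AND (NOT m OR m) = True
      NOT b = True
      NOT m OR m = True
        NOT m = True
    (m AND NOT r) IMPLIES (b IMPLIES a) = True
      m AND NOT r = False
        NOT r = False
      b IMPLIES a = True
  (r AND NOT m) AND NOT ((NOT r OR m)) = True
    r AND NOT m = True
      NOT m = True
    NOT ((NOT r OR m)) = True
      NOT r OR m = False
        NOT r = False
Both conjuncts True, so the formula holds.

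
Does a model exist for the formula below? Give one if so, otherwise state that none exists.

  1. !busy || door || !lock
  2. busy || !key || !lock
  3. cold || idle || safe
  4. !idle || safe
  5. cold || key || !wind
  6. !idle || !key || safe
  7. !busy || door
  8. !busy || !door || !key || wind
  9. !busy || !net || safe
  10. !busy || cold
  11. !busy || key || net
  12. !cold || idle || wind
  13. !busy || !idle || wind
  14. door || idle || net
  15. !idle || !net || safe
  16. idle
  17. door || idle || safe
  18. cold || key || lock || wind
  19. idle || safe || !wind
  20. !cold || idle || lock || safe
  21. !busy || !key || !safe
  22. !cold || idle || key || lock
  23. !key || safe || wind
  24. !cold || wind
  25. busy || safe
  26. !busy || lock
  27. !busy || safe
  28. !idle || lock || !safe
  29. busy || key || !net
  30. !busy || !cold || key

cold = False, busy = False, wind = False, key = False, idle = True, safe = True, lock = True, door = True, net = False

Unit clause (idle) forces idle = True.
In (!idle || safe) only safe is left, so safe = True.
In (!idle || lock || !safe) only lock is left, so lock = True.
Set cold = False.
  then (!busy || cold) forces busy = False.
  then (busy || !key || !lock) forces key = False.
  then (cold || key || !wind) forces wind = False.
  then (busy || key || !net) forces net = False.
Set door = True.
All clauses satisfied.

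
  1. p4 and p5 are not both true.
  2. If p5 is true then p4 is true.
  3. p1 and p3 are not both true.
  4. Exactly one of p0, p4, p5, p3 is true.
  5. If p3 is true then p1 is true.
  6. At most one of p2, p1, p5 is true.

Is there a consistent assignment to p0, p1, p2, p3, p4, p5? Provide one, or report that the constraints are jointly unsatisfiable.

p0 = True; p1 = False; p2 = False; p3 = False; p4 = False; p5 = False

  (1) p4=F, p5=F — not both ✓
  (2) p5=F ⇒ p4: vacuous ✓
  (3) p1=F, p3=F — not both ✓
  (4) {p0, p4, p5, p3}: 1 true — exactly one ✓
  (5) p3=F ⇒ p1: vacuous ✓
  (6) {p2, p1, p5}: 0 true — at most one ✓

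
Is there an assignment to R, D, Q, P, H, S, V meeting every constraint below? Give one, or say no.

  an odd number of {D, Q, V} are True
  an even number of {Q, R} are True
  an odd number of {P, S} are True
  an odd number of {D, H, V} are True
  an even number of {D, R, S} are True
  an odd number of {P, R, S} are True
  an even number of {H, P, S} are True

The formula is unsatisfiable.

Adding constraints 1, 2, 4, 6, 7 mod 2: every variable appears an even number of times on the left, so the left side is 0.
But the right sides sum to 1 (mod 2). 0 ≠ 1 — the system is inconsistent.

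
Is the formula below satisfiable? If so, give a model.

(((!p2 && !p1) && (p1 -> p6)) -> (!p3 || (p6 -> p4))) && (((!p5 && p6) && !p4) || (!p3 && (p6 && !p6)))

p1: True; p2: True; p3: False; p4: False; p5: False; p6: True

  ((!p2 && !p1) && (p1 -> p6)) -> (!p3 || (p6 -> p4)) = True
    (!p2 && !p1) && (p1 -> p6) = False
      !p2 && !p1 = False
        !p2 = False
        !p1 = False
      p1 -> p6 = True
    !p3 || (p6 -> p4) = True
      !p3 = True
      p6 -> p4 = False
  ((!p5 && p6) && !p4) || (!p3 && (p6 && !p6)) = True
    (!p5 && p6) && !p4 = True
      !p5 && p6 = True
        !p5 = True
      !p4 = True
    !p3 && (p6 && !p6) = False
      !p3 = True
      p6 && !p6 = False
        !p6 = False
Both conjuncts True, so the formula holds.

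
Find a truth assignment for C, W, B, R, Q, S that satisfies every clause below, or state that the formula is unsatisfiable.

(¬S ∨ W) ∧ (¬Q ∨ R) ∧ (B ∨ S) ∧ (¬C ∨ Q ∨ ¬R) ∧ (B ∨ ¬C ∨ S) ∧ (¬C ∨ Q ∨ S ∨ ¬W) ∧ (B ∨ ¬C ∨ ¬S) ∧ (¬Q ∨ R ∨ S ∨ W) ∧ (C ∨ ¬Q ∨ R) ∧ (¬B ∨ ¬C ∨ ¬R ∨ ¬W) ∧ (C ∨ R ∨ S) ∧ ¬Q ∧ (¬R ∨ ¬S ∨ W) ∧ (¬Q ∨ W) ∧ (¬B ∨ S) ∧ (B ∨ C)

Unit clause (¬Q) forces Q = False.
Set C = False.
  then (B ∨ C) forces B = True.
  then (¬B ∨ S) forces S = True.
  then (¬S ∨ W) forces W = True.
Set R = True.
All clauses satisfied.

C = False; W = True; B = True; R = True; Q = False; S = True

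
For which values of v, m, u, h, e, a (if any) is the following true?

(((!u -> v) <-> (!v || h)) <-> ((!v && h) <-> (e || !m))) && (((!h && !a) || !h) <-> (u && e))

v: True, m: True, u: False, h: True, e: False, a: True

  ((!u -> v) <-> (!v || h)) <-> ((!v && h) <-> (e || !m)) = True
    (!u -> v) <-> (!v || h) = True
      !u -> v = True
        !u = True
      !v || h = True
        !v = False
    (!v && h) <-> (e || !m) = True
      !v && h = False
        !v = False
      e || !m = False
        !m = False
  ((!h && !a) || !h) <-> (u && e) = True
    (!h && !a) || !h = False
      !h && !a = False
        !h = False
        !a = False
      !h = False
    u && e = False
Both conjuncts True, so the formula holds.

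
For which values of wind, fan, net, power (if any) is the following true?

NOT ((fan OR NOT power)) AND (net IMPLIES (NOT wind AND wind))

wind = False, fan = False, net = False, power = True

  NOT ((fan OR NOT power)) = True
    fan OR NOT power = False
      NOT power = False
  net IMPLIES (NOT wind AND wind) = True
    NOT wind AND wind = False
      NOT wind = True
Both conjuncts True, so the formula holds.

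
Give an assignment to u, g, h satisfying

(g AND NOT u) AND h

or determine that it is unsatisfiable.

u = False; g = True; h = True

  g AND NOT u = True
    NOT u = True
Both conjuncts True, so the formula holds.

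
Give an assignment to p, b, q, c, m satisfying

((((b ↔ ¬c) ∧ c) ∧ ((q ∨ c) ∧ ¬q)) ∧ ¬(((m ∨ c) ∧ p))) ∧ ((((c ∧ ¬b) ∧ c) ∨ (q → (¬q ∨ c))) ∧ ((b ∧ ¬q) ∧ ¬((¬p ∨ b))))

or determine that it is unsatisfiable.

Unsatisfiable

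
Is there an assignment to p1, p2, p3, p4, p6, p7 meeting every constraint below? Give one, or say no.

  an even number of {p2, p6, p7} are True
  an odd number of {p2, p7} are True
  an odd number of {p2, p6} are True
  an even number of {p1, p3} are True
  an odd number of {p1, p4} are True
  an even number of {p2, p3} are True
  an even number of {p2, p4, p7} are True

p1=F, p2=F, p3=F, p4=T, p6=T, p7=T

{p2, p6, p7}: 2 true → even ✓
{p2, p7}: 1 true → odd ✓
{p2, p6}: 1 true → odd ✓
{p1, p3}: 0 true → even ✓
{p1, p4}: 1 true → odd ✓
{p2, p3}: 0 true → even ✓
{p2, p4, p7}: 2 true → even ✓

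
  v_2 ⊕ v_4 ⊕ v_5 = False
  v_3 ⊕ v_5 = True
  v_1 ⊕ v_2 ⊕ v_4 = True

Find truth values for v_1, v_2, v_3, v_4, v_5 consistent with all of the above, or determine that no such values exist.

v_1=T, v_2=T, v_3=T, v_4=T, v_5=F

v_2 ⊕ v_4 ⊕ v_5 = T ⊕ T ⊕ F = False ✓
v_3 ⊕ v_5 = T ⊕ F = True ✓
v_1 ⊕ v_2 ⊕ v_4 = T ⊕ T ⊕ T = True ✓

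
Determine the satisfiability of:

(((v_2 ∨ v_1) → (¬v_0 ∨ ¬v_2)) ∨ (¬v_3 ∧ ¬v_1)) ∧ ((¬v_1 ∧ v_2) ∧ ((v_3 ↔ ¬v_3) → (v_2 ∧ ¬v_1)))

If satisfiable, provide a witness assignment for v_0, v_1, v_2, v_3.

v_0 = False, v_1 = False, v_2 = True, v_3 = True

  ((v_2 ∨ v_1) → (¬v_0 ∨ ¬v_2)) ∨ (¬v_3 ∧ ¬v_1) = True
    (v_2 ∨ v_1) → (¬v_0 ∨ ¬v_2) = True
      v_2 ∨ v_1 = True
      ¬v_0 ∨ ¬v_2 = True
        ¬v_0 = True
        ¬v_2 = False
    ¬v_3 ∧ ¬v_1 = False
      ¬v_3 = False
      ¬v_1 = True
  (¬v_1 ∧ v_2) ∧ ((v_3 ↔ ¬v_3) → (v_2 ∧ ¬v_1)) = True
    ¬v_1 ∧ v_2 = True
      ¬v_1 = True
    (v_3 ↔ ¬v_3) → (v_2 ∧ ¬v_1) = True
      v_3 ↔ ¬v_3 = False
        ¬v_3 = False
      v_2 ∧ ¬v_1 = True
        ¬v_1 = True
Both conjuncts True, so the formula holds.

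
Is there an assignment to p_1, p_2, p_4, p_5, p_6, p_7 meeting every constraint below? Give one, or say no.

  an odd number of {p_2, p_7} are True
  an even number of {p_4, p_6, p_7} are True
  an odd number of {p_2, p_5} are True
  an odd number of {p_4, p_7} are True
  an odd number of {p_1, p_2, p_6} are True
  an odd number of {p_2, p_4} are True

The formula is unsatisfiable.

Adding constraints 1, 4, 6 mod 2: every variable appears an even number of times on the left, so the left side is 0.
But the right sides sum to 1 (mod 2). 0 ≠ 1 — the system is inconsistent.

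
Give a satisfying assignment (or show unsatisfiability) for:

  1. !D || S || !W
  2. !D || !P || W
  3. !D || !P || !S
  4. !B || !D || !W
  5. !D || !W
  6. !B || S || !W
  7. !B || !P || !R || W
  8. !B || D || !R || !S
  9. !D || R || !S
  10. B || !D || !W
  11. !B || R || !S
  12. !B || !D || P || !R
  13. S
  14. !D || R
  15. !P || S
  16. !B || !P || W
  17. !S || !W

Unit clause (S) forces S = True.
In (!S || !W) only !W is left, so W = False.
Set D = False.
Set R = False.
  then (!B || R || !S) forces B = False.
Set P = True.
All clauses satisfied.

S = True, D = False, R = False, P = True, W = False, B = False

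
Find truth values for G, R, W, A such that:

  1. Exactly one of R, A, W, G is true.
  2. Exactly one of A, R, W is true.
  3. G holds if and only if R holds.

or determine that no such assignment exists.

G: False, R: False, W: False, A: True

  (1) {R, A, W, G}: 1 true — exactly one ✓
  (2) {A, R, W}: 1 true — exactly one ✓
  (3) G=F, R=F — same ✓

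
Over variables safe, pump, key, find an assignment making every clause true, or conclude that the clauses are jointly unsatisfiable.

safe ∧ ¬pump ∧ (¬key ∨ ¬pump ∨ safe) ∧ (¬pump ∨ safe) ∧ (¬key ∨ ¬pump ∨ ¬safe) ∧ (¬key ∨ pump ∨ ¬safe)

Unit clause (safe) forces safe = True.
Unit clause (¬pump) forces pump = False.
In (¬key ∨ pump ∨ ¬safe) only ¬key is left, so key = False.
All clauses satisfied.

safe = True, pump = False, key = False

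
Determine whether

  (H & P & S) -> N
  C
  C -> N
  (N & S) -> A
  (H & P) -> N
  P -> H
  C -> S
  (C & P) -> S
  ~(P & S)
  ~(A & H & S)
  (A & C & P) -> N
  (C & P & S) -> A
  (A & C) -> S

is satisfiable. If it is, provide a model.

N=T; S=T; A=T; P=F; H=F; C=T

Unit clause (C) forces C = True.
In (~C | N) only N is left, so N = True.
In (~C | S) only S is left, so S = True.
In (A | ~N | ~S) only A is left, so A = True.
In (~P | ~S) only ~P is left, so P = False.
In (~A | ~H | ~S) only ~H is left, so H = False.
All clauses satisfied.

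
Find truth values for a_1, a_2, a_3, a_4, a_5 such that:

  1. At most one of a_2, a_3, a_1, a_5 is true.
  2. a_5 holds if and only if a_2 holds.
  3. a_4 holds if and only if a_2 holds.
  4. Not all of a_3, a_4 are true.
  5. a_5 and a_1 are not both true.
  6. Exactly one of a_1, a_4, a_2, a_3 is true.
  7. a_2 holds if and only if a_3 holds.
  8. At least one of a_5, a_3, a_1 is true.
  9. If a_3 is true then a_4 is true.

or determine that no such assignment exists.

a_1=T; a_2=F; a_3=F; a_4=F; a_5=F

  (1) {a_2, a_3, a_1, a_5}: 1 true — at most one ✓
  (2) a_5=F, a_2=F — same ✓
  (3) a_4=F, a_2=F — same ✓
  (4) {a_3, a_4}: 0/2 true — not all ✓
  (5) a_5=F, a_1=T — not both ✓
  (6) {a_1, a_4, a_2, a_3}: 1 true — exactly one ✓
  (7) a_2=F, a_3=F — same ✓
  (8) {a_5, a_3, a_1}: 1 true — at least one ✓
  (9) a_3=F ⇒ a_4: vacuous ✓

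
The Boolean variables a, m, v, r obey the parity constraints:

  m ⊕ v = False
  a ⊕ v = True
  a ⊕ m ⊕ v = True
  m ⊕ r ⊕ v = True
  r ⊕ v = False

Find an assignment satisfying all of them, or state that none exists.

Unsatisfiable — no assignment works.

Adding constraints 2, 3, 4, 5 mod 2: every variable appears an even number of times on the left, so the left side is 0.
But the right sides sum to 1 (mod 2). 0 ≠ 1 — the system is inconsistent.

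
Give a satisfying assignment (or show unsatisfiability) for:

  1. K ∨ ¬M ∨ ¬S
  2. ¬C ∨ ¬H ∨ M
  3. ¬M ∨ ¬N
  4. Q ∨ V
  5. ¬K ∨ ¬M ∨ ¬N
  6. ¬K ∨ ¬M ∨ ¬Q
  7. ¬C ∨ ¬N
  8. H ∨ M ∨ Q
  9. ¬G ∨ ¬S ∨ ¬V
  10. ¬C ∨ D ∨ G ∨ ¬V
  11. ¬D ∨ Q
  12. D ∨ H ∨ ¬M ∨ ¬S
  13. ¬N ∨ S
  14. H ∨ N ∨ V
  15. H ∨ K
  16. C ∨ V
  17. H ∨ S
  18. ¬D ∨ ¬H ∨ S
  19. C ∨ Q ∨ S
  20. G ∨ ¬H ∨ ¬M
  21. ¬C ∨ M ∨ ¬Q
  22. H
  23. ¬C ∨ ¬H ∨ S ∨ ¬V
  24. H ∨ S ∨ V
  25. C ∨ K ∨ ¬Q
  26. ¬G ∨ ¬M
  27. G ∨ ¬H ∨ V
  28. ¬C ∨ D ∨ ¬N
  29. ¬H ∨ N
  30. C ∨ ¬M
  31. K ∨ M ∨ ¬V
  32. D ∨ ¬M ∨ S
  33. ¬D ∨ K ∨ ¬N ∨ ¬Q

D = False, K = True, S = True, C = False, N = True, M = False, G = False, V = True, Q = True, H = True

Unit clause (H) forces H = True.
In (¬H ∨ N) only N is left, so N = True.
In (¬M ∨ ¬N) only ¬M is left, so M = False.
In (¬C ∨ ¬N) only ¬C is left, so C = False.
In (¬N ∨ S) only S is left, so S = True.
In (C ∨ V) only V is left, so V = True.
In (K ∨ M ∨ ¬V) only K is left, so K = True.
In (¬G ∨ ¬S ∨ ¬V) only ¬G is left, so G = False.
Set D = False.
Set Q = True.
All clauses satisfied.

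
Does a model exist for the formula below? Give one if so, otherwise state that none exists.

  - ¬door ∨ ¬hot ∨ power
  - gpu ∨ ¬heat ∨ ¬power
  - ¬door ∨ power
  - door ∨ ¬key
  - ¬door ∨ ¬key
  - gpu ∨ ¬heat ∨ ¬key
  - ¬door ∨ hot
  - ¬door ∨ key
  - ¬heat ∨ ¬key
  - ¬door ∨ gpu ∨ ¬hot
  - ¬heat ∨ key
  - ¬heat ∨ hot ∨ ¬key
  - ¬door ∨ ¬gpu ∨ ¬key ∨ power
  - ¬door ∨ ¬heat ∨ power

power = False; heat = False; hot = False; gpu = True; key = False; door = False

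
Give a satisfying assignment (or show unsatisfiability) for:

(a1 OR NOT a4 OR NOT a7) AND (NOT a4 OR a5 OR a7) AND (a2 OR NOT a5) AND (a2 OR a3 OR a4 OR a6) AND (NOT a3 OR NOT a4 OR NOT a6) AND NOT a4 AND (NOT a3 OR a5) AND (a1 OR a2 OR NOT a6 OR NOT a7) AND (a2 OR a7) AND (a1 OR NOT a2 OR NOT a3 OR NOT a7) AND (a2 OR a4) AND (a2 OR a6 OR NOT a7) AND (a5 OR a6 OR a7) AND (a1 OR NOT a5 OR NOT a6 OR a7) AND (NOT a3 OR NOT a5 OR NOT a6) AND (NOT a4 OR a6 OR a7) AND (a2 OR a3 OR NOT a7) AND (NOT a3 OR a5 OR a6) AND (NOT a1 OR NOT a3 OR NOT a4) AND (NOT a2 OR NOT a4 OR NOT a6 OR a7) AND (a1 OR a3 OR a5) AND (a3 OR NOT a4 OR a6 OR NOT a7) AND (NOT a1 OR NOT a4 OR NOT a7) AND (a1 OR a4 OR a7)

a1 = True, a2 = True, a3 = False, a4 = False, a5 = False, a6 = True, a7 = True

Unit clause (NOT a4) forces a4 = False.
In (a2 OR a4) only a2 is left, so a2 = True.
Set a1 = True.
Set a3 = False.
Set a5 = False.
Set a6 = True.
Set a7 = True.
All clauses satisfied.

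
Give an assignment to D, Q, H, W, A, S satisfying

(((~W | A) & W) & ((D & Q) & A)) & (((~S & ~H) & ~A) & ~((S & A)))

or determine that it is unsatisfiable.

Unsatisfiable — no assignment works.

Case A = True: the conjunct ~A is False.
Case A = False: the conjunct A is False.
Both cases fail — unsatisfiable.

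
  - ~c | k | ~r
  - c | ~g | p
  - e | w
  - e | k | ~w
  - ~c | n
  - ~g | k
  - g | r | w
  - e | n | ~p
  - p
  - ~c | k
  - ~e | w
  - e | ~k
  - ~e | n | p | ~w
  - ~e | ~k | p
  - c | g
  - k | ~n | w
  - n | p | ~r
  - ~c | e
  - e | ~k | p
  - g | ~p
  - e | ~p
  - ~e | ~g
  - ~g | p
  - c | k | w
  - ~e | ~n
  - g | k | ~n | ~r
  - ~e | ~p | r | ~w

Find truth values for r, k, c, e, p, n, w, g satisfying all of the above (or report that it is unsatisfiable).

Case p = True:
  (g | ~p) forces g = True.
  (~g | k) forces k = True.
  (e | ~k) forces e = True.
  Clause (~e | ~g) is falsified — contradiction.
Case p = False:
  Clause (p) is falsified — contradiction.
Both cases fail, so the formula is unsatisfiable.

No satisfying assignment exists.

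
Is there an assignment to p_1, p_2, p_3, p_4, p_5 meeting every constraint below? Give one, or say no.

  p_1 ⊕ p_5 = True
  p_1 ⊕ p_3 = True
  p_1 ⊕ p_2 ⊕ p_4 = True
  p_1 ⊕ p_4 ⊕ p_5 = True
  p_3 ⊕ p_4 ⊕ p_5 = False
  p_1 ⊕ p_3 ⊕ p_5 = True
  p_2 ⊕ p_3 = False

p_1 = True; p_2 = False; p_3 = False; p_4 = False; p_5 = False

p_1 ⊕ p_5 = T ⊕ F = True ✓
p_1 ⊕ p_3 = T ⊕ F = True ✓
p_1 ⊕ p_2 ⊕ p_4 = T ⊕ F ⊕ F = True ✓
p_1 ⊕ p_4 ⊕ p_5 = T ⊕ F ⊕ F = True ✓
p_3 ⊕ p_4 ⊕ p_5 = F ⊕ F ⊕ F = False ✓
p_1 ⊕ p_3 ⊕ p_5 = T ⊕ F ⊕ F = True ✓
p_2 ⊕ p_3 = F ⊕ F = False ✓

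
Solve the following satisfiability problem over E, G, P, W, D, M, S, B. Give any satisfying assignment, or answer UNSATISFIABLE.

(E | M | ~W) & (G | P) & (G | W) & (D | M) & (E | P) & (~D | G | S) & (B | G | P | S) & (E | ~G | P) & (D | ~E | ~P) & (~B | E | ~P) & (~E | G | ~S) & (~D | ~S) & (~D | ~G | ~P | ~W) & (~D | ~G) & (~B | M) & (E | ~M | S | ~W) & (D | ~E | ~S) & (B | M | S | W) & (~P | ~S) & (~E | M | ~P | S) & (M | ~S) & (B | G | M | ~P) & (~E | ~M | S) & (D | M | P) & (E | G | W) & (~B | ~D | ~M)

E = False, G = True, P = True, W = False, D = False, M = True, S = False, B = False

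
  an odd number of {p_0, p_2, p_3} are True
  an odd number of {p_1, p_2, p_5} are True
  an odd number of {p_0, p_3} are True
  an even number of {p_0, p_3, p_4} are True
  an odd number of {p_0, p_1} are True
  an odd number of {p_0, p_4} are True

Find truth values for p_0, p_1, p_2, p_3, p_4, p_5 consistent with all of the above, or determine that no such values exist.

p_0=F, p_1=T, p_2=F, p_3=T, p_4=T, p_5=F

{p_0, p_2, p_3}: 1 true → odd ✓
{p_1, p_2, p_5}: 1 true → odd ✓
{p_0, p_3}: 1 true → odd ✓
{p_0, p_3, p_4}: 2 true → even ✓
{p_0, p_1}: 1 true → odd ✓
{p_0, p_4}: 1 true → odd ✓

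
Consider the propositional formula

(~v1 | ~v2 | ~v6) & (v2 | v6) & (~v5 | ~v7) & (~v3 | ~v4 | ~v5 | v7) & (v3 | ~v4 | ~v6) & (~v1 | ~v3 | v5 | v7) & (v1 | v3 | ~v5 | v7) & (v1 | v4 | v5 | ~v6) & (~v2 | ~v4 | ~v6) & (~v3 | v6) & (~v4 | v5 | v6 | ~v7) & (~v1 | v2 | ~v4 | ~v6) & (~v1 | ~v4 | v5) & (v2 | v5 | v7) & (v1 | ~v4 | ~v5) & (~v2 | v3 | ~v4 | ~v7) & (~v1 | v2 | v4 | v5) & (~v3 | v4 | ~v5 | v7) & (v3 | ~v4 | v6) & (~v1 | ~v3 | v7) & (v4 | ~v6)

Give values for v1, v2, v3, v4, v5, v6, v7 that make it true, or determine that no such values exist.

v1 = True, v2 = True, v3 = False, v4 = False, v5 = True, v6 = False, v7 = False

Set v1 = True.
Try v2 = False:
  (v2 | v6) forces v6 = True.
  (~v1 | v2 | ~v4 | ~v6) forces v4 = False.
  clause (v4 | ~v6) is falsified — backtrack.
So v2 = True.
  then (~v1 | ~v2 | ~v6) forces v6 = False.
  then (~v3 | v6) forces v3 = False.
  then (v3 | ~v4 | v6) forces v4 = False.
Set v5 = True.
  then (~v5 | ~v7) forces v7 = False.
All clauses satisfied.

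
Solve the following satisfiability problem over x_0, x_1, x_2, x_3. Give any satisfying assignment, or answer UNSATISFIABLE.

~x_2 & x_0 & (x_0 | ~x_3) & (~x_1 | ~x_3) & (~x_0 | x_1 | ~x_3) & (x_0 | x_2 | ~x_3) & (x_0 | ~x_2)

x_0=T, x_1=F, x_2=F, x_3=F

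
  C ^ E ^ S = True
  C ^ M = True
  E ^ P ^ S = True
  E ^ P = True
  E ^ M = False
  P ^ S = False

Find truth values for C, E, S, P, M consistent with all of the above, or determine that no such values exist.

C: False; E: True; S: False; P: False; M: True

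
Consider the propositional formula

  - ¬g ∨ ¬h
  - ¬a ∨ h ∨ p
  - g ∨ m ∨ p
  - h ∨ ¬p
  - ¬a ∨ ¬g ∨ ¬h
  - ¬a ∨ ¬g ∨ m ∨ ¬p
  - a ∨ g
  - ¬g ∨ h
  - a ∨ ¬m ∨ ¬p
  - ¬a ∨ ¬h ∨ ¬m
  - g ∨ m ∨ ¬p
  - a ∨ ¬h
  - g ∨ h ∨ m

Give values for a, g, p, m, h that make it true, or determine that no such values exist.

The formula is unsatisfiable.

Case h = True:
  (¬g ∨ ¬h) forces g = False.
  (a ∨ g) forces a = True.
  (¬a ∨ ¬h ∨ ¬m) forces m = False.
  (g ∨ m ∨ p) forces p = True.
  Clause (g ∨ m ∨ ¬p) is falsified — contradiction.
Case h = False:
  (h ∨ ¬p) forces p = False.
  (¬a ∨ h ∨ p) forces a = False.
  (a ∨ g) forces g = True.
  Clause (¬g ∨ h) is falsified — contradiction.
Both cases fail, so the formula is unsatisfiable.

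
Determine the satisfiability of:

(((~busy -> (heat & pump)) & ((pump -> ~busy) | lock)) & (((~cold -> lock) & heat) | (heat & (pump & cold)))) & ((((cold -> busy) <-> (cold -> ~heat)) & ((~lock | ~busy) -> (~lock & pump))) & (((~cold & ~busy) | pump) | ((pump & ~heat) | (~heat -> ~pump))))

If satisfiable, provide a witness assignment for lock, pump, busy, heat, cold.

lock = True; pump = False; busy = True; heat = True; cold = False

  ((~busy -> (heat & pump)) & ((pump -> ~busy) | lock)) & (((~cold -> lock) & heat) | (heat & (pump & cold))) = True
    (~busy -> (heat & pump)) & ((pump -> ~busy) | lock) = True
      ~busy -> (heat & pump) = True
        ~busy = False
        heat & pump = False
      (pump -> ~busy) | lock = True
        pump -> ~busy = True
          ~busy = False
    ((~cold -> lock) & heat) | (heat & (pump & cold)) = True
      (~cold -> lock) & heat = True
        ~cold -> lock = True
          ~cold = True
      heat & (pump & cold) = False
        pump & cold = False
  (((cold -> busy) <-> (cold -> ~heat)) & ((~lock | ~busy) -> (~lock & pump))) & (((~cold & ~busy) | pump) | ((pump & ~heat) | (~heat -> ~pump))) = True
    ((cold -> busy) <-> (cold -> ~heat)) & ((~lock | ~busy) -> (~lock & pump)) = True
      (cold -> busy) <-> (cold -> ~heat) = True
        cold -> busy = True
        cold -> ~heat = True
          ~heat = False
      (~lock | ~busy) -> (~lock & pump) = True
        ~lock | ~busy = False
          ~lock = False
          ~busy = False
        ~lock & pump = False
          ~lock = False
    ((~cold & ~busy) | pump) | ((pump & ~heat) | (~heat -> ~pump)) = True
      (~cold & ~busy) | pump = False
        ~cold & ~busy = False
          ~cold = True
          ~busy = False
      (pump & ~heat) | (~heat -> ~pump) = True
        pump & ~heat = False
          ~heat = False
        ~heat -> ~pump = True
          ~heat = False
          ~pump = True
Both conjuncts True, so the formula holds.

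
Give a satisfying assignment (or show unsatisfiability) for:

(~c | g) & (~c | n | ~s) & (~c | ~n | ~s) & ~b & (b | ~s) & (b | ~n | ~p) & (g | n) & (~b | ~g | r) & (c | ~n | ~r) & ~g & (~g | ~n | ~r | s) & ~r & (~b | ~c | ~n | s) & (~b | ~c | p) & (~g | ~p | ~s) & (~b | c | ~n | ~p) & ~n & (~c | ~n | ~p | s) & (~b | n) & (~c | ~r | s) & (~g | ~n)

Case n = True:
  Clause (~n) is falsified — contradiction.
Case n = False:
  (~b) forces b = False.
  (b | ~s) forces s = False.
  (g | n) forces g = True.
  Clause (~g) is falsified — contradiction.
Both cases fail, so the formula is unsatisfiable.

The formula is unsatisfiable.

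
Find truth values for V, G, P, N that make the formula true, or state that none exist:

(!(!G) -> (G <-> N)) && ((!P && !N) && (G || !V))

V = False; G = False; P = False; N = False

  !(!G) -> (G <-> N) = True
    !(!G) = False
      !G = True
    G <-> N = True
  (!P && !N) && (G || !V) = True
    !P && !N = True
      !P = True
      !N = True
    G || !V = True
      !V = True
Both conjuncts True, so the formula holds.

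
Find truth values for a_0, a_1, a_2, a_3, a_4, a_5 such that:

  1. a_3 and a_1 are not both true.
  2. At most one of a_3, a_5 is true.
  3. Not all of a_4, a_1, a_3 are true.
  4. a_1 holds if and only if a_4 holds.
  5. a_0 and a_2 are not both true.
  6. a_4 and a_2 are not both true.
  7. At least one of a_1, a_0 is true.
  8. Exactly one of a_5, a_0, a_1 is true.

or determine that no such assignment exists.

a_0: True; a_1: False; a_2: False; a_3: True; a_4: False; a_5: False

  (1) a_3=T, a_1=F — not both ✓
  (2) {a_3, a_5}: 1 true — at most one ✓
  (3) {a_4, a_1, a_3}: 1/3 true — not all ✓
  (4) a_1=F, a_4=F — same ✓
  (5) a_0=T, a_2=F — not both ✓
  (6) a_4=F, a_2=F — not both ✓
  (7) {a_1, a_0}: 1 true — at least one ✓
  (8) {a_5, a_0, a_1}: 1 true — exactly one ✓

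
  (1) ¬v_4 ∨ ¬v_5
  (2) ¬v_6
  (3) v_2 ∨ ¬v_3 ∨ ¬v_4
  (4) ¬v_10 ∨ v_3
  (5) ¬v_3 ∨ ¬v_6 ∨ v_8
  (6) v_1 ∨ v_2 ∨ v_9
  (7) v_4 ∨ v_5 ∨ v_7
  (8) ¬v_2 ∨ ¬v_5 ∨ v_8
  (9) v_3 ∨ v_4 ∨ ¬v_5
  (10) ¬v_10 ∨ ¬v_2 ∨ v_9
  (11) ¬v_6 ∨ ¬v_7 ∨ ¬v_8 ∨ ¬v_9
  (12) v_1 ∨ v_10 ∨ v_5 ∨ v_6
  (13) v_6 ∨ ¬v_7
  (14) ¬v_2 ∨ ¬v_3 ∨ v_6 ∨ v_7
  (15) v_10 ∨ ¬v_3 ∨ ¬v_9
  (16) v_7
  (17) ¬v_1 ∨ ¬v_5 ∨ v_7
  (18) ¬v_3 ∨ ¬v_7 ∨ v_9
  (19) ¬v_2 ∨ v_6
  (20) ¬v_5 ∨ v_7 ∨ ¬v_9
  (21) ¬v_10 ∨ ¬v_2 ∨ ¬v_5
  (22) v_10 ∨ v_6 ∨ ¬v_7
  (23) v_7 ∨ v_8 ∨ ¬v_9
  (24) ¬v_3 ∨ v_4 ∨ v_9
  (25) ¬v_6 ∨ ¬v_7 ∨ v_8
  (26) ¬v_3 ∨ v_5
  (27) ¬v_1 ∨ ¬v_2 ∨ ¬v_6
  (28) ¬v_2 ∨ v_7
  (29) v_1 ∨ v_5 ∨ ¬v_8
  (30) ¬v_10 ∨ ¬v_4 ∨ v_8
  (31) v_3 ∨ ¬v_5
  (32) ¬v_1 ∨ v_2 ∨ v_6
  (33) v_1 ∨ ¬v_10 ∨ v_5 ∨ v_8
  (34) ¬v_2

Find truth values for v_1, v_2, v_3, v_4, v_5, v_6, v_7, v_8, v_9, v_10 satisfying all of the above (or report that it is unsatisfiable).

Case v_6 = True:
  Clause (¬v_6) is falsified — contradiction.
Case v_6 = False:
  (v_6 ∨ ¬v_7) forces v_7 = False.
  Clause (v_7) is falsified — contradiction.
Both cases fail, so the formula is unsatisfiable.

The formula is unsatisfiable.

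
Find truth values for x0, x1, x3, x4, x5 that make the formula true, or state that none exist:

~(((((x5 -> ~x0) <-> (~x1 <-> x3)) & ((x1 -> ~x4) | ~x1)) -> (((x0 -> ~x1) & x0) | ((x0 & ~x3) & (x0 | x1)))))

x0: False; x1: True; x3: False; x4: False; x5: True

  ~(((((x5 -> ~x0) <-> (~x1 <-> x3)) & ((x1 -> ~x4) | ~x1)) -> (((x0 -> ~x1) & x0) | ((x0 & ~x3) & (x0 | x1))))) = True
    (((x5 -> ~x0) <-> (~x1 <-> x3)) & ((x1 -> ~x4) | ~x1)) -> (((x0 -> ~x1) & x0) | ((x0 & ~x3) & (x0 | x1))) = False
      ((x5 -> ~x0) <-> (~x1 <-> x3)) & ((x1 -> ~x4) | ~x1) = True
        (x5 -> ~x0) <-> (~x1 <-> x3) = True
          x5 -> ~x0 = True
            ~x0 = True
          ~x1 <-> x3 = True
            ~x1 = False
        (x1 -> ~x4) | ~x1 = True
          x1 -> ~x4 = True
            ~x4 = True
          ~x1 = False
      ((x0 -> ~x1) & x0) | ((x0 & ~x3) & (x0 | x1)) = False
        (x0 -> ~x1) & x0 = False
          x0 -> ~x1 = True
            ~x1 = False
        (x0 & ~x3) & (x0 | x1) = False
          x0 & ~x3 = False
            ~x3 = True
          x0 | x1 = True
The formula evaluates to True.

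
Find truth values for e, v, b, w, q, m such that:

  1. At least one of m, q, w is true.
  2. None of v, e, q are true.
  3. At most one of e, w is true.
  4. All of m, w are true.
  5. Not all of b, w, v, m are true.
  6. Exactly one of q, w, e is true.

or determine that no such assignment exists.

e = False, v = False, b = False, w = True, q = False, m = True

  (1) {m, q, w}: 2 true — at least one ✓
  (2) {v, e, q}: 0 true — none ✓
  (3) {e, w}: 1 true — at most one ✓
  (4) {m, w}: all 2 true ✓
  (5) {b, w, v, m}: 2/4 true — not all ✓
  (6) {q, w, e}: 1 true — exactly one ✓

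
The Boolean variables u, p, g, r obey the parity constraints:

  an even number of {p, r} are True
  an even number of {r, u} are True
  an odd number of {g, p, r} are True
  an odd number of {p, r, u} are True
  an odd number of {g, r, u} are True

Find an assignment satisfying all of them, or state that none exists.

u = True; p = True; g = True; r = True

{p, r}: 2 true → even ✓
{r, u}: 2 true → even ✓
{g, p, r}: 3 true → odd ✓
{p, r, u}: 3 true → odd ✓
{g, r, u}: 3 true → odd ✓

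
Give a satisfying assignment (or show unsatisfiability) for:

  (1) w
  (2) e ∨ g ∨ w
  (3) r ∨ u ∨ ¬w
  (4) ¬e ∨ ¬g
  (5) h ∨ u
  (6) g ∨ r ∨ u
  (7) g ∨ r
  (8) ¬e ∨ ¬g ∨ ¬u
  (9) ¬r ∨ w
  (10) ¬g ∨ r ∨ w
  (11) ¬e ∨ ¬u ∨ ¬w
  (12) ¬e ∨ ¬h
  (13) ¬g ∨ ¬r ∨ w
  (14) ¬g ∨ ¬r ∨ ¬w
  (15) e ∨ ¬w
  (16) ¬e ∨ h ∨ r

The formula is unsatisfiable.

Case h = True:
  (w) forces w = True.
  (¬e ∨ ¬h) forces e = False.
  Clause (e ∨ ¬w) is falsified — contradiction.
Case h = False:
  (w) forces w = True.
  (h ∨ u) forces u = True.
  (¬e ∨ ¬u ∨ ¬w) forces e = False.
  Clause (e ∨ ¬w) is falsified — contradiction.
Both cases fail, so the formula is unsatisfiable.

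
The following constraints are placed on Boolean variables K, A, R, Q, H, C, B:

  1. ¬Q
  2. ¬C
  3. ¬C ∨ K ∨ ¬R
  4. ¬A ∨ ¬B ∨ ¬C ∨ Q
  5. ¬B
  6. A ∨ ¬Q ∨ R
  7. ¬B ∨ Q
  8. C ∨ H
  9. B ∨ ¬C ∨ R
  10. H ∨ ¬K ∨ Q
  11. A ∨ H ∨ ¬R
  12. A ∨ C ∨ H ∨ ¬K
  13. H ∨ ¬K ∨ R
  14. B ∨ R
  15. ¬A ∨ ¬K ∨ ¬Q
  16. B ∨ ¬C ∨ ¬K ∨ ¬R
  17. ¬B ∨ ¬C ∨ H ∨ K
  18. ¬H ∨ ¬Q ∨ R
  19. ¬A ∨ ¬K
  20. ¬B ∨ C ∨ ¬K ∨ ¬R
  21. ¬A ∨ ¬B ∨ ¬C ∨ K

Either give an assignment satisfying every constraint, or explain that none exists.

K = True, A = False, R = True, Q = False, H = True, C = False, B = False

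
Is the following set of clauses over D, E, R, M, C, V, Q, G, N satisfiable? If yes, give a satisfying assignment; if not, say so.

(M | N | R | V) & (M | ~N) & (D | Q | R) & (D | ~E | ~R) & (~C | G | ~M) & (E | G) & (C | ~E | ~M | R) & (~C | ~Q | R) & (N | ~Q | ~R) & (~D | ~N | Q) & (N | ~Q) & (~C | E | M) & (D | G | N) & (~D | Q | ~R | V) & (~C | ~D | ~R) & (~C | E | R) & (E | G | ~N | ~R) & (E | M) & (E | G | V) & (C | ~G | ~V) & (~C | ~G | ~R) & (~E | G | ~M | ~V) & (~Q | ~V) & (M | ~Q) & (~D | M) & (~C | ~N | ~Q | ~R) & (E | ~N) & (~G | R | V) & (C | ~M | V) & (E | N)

Set D = True.
  then (~D | M) forces M = True.
Try E = False:
  (E | G) forces G = True.
  (E | ~N) forces N = False.
  clause (E | N) is falsified — backtrack.
So E = True.
Try R = True:
  (~C | ~D | ~R) forces C = False.
  (C | ~M | V) forces V = True.
  (C | ~G | ~V) forces G = False.
  clause (~E | G | ~M | ~V) is falsified — backtrack.
So R = False.
  then (C | ~E | ~M | R) forces C = True.
  then (~C | ~Q | R) forces Q = False.
  then (~D | ~N | Q) forces N = False.
  then (~C | G | ~M) forces G = True.
  then (~G | R | V) forces V = True.
All clauses satisfied.

D: True, E: True, R: False, M: True, C: True, V: True, Q: False, G: True, N: False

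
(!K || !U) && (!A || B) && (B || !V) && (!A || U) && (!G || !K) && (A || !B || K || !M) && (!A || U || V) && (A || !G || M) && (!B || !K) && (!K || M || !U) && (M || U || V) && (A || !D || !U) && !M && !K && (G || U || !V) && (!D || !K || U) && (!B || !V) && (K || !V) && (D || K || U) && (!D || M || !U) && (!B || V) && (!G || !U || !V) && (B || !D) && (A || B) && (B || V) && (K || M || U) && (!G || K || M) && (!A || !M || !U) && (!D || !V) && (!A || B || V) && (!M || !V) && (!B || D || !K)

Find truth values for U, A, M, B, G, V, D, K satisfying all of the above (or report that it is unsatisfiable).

UNSATISFIABLE

Case B = True:
  (!B || !K) forces K = False.
  (!M) forces M = False.
  (!B || !V) forces V = False.
  Clause (!B || V) is falsified — contradiction.
Case B = False:
  (!A || B) forces A = False.
  Clause (A || B) is falsified — contradiction.
Both cases fail, so the formula is unsatisfiable.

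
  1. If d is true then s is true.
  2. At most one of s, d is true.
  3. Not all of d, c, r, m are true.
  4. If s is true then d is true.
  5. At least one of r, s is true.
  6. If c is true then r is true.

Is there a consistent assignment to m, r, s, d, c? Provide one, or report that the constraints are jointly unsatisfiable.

m = True, r = True, s = False, d = False, c = True

  (1) d=F ⇒ s: vacuous ✓
  (2) {s, d}: 0 true — at most one ✓
  (3) {d, c, r, m}: 3/4 true — not all ✓
  (4) s=F ⇒ d: vacuous ✓
  (5) {r, s}: 1 true — at least one ✓
  (6) c=T ⇒ r: T ✓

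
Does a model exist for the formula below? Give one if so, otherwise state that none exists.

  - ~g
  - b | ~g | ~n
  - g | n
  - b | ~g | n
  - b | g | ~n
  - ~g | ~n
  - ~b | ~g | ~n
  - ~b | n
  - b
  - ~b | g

The formula is unsatisfiable.

Case b = True:
  (~g) forces g = False.
  Clause (~b | g) is falsified — contradiction.
Case b = False:
  Clause (b) is falsified — contradiction.
Both cases fail, so the formula is unsatisfiable.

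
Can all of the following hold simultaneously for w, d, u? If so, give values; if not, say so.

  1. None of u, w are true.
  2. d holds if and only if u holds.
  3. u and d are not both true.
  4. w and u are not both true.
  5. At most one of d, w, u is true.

w = False, d = False, u = False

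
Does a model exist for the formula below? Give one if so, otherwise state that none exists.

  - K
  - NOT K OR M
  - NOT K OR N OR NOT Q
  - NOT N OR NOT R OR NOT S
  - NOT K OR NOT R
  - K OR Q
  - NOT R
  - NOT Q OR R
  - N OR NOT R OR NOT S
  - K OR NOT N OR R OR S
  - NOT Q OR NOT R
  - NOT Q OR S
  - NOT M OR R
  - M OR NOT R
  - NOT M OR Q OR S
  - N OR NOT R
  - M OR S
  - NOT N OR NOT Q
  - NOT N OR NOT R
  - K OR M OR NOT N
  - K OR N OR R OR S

Case R = True:
  Clause (NOT R) is falsified — contradiction.
Case R = False:
  (K) forces K = True.
  (NOT K OR M) forces M = True.
  Clause (NOT M OR R) is falsified — contradiction.
Both cases fail, so the formula is unsatisfiable.

No satisfying assignment exists.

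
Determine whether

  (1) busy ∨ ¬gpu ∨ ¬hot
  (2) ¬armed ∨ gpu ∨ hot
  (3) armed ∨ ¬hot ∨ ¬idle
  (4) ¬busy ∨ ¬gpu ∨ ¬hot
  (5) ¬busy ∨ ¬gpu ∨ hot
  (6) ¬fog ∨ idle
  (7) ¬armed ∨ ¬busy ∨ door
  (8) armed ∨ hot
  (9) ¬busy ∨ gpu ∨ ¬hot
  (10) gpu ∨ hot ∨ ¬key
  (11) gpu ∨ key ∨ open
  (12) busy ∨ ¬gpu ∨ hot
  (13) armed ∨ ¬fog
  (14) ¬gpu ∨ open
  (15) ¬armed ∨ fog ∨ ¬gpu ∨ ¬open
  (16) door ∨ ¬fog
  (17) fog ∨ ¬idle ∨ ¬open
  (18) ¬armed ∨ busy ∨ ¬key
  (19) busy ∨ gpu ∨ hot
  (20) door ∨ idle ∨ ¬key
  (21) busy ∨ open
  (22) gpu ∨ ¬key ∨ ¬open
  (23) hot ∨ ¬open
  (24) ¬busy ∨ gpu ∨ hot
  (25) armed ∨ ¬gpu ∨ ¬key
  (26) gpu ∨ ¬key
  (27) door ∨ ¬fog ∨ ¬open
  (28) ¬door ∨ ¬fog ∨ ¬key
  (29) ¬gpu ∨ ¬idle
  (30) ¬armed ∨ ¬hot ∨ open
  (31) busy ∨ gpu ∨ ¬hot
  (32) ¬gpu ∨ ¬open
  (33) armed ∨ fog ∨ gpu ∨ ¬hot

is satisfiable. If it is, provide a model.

Unsatisfiable

Case open = True:
  (hot ∨ ¬open) forces hot = True.
  (¬gpu ∨ ¬open) forces gpu = False.
  (¬busy ∨ gpu ∨ ¬hot) forces busy = False.
  Clause (busy ∨ gpu ∨ ¬hot) is falsified — contradiction.
Case open = False:
  (¬gpu ∨ open) forces gpu = False.
  (gpu ∨ key ∨ open) forces key = True.
  Clause (gpu ∨ ¬key) is falsified — contradiction.
Both cases fail, so the formula is unsatisfiable.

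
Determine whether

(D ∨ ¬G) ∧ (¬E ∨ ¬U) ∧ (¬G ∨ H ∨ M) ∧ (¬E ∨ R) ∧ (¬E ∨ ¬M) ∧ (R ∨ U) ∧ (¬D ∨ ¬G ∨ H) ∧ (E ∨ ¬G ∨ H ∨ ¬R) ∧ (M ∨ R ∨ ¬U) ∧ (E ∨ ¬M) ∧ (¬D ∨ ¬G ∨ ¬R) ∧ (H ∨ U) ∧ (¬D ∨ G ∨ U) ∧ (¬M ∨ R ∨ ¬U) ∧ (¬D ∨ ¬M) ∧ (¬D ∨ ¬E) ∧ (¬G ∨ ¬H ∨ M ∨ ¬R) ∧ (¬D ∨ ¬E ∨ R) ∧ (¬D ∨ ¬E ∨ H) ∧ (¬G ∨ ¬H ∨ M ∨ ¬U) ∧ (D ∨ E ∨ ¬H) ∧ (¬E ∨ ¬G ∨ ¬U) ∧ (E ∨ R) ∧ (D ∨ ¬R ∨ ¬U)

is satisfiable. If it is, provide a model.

Set U = False.
  then (R ∨ U) forces R = True.
  then (H ∨ U) forces H = True.
Try G = True:
  (D ∨ ¬G) forces D = True.
  clause (¬D ∨ ¬G ∨ ¬R) is falsified — backtrack.
So G = False.
  then (¬D ∨ G ∨ U) forces D = False.
  then (D ∨ E ∨ ¬H) forces E = True.
  then (¬E ∨ ¬M) forces M = False.
All clauses satisfied.

U=F, G=F, M=F, H=T, D=F, R=T, E=T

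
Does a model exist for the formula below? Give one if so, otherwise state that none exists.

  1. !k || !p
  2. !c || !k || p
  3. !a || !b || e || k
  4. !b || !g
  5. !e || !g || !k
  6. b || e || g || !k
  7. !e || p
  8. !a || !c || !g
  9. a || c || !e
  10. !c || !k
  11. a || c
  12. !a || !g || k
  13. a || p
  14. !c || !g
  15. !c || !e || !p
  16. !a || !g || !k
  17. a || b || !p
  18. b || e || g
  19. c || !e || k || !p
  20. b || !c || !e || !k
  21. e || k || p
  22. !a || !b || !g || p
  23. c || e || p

Try g = True:
  (!b || !g) forces b = False.
  (!c || !g) forces c = False.
  (a || c) forces a = True.
  (!a || !g || k) forces k = True.
  clause (!a || !g || !k) is falsified — backtrack.
So g = False.
Set p = True.
  then (!k || !p) forces k = False.
Set b = True.
Set c = True.
  then (!c || !e || !p) forces e = False.
  then (!a || !b || e || k) forces a = False.
All clauses satisfied.

g = False, p = True, k = False, b = True, c = True, a = False, e = False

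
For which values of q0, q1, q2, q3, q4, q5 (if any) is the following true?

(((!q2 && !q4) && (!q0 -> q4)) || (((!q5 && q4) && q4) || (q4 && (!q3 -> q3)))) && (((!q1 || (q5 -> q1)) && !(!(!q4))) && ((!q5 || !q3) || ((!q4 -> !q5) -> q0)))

q0 = True; q1 = True; q2 = False; q3 = False; q4 = False; q5 = True

  ((!q2 && !q4) && (!q0 -> q4)) || (((!q5 && q4) && q4) || (q4 && (!q3 -> q3))) = True
    (!q2 && !q4) && (!q0 -> q4) = True
      !q2 && !q4 = True
        !q2 = True
        !q4 = True
      !q0 -> q4 = True
        !q0 = False
    ((!q5 && q4) && q4) || (q4 && (!q3 -> q3)) = False
      (!q5 && q4) && q4 = False
        !q5 && q4 = False
          !q5 = False
      q4 && (!q3 -> q3) = False
        !q3 -> q3 = False
          !q3 = True
  ((!q1 || (q5 -> q1)) && !(!(!q4))) && ((!q5 || !q3) || ((!q4 -> !q5) -> q0)) = True
    (!q1 || (q5 -> q1)) && !(!(!q4)) = True
      !q1 || (q5 -> q1) = True
        !q1 = False
        q5 -> q1 = True
      !(!(!q4)) = True
        !(!q4) = False
          !q4 = True
    (!q5 || !q3) || ((!q4 -> !q5) -> q0) = True
      !q5 || !q3 = True
        !q5 = False
        !q3 = True
      (!q4 -> !q5) -> q0 = True
        !q4 -> !q5 = False
          !q4 = True
          !q5 = False
Both conjuncts True, so the formula holds.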